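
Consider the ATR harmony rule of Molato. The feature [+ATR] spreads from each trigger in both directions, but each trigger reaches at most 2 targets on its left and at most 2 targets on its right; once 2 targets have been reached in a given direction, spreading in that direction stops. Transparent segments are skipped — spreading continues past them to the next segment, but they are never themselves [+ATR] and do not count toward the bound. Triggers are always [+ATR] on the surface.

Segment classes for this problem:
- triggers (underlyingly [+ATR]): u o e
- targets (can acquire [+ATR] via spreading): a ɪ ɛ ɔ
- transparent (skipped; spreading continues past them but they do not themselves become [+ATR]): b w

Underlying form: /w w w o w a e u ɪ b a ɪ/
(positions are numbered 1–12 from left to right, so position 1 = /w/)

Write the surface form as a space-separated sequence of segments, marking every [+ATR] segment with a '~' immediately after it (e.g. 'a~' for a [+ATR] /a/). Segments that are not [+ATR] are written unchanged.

From /o/ at 4 rightward: 5 /w/ transparent; 6 /a/ → [+ATR]; 7 /e/ is itself a trigger — this domain ends here.
From /o/ at 4 leftward: 3 /w/ transparent; 2 /w/ transparent; 1 /w/ transparent; word edge.
From /e/ at 7 rightward: 8 /u/ is itself a trigger — this domain ends here.
From /e/ at 7 leftward: 6 /a/ → [+ATR]; 5 /w/ transparent; 4 /o/ is itself a trigger — this domain ends here.
From /u/ at 8 rightward: 9 /ɪ/ → [+ATR]; 10 /b/ transparent; 11 /a/ → [+ATR]; bound reached.
From /u/ at 8 leftward: 7 /e/ is itself a trigger — this domain ends here.
Target with no active source: position 12 stays [-ATR].
[+ATR] positions on the surface: 4 6 7 8 9 11.

w w w o~ w a~ e~ u~ ɪ~ b a~ ɪ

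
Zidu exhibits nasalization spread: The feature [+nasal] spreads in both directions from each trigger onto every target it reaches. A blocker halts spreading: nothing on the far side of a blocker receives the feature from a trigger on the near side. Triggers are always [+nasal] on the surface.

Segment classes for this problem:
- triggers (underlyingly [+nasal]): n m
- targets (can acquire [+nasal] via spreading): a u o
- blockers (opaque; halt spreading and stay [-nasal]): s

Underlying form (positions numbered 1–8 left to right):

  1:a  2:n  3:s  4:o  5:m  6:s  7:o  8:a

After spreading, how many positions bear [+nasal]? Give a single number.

4

From /n/ at 2 rightward: 3 /s/ blocks.
From /n/ at 2 leftward: 1 /a/ → [+nasal]; word edge.
From /m/ at 5 rightward: 6 /s/ blocks.
From /m/ at 5 leftward: 4 /o/ → [+nasal]; 3 /s/ blocks.
Targets with no active source: positions 7 8 stay [-nasal].
[+nasal] positions on the surface: 1 2 4 5.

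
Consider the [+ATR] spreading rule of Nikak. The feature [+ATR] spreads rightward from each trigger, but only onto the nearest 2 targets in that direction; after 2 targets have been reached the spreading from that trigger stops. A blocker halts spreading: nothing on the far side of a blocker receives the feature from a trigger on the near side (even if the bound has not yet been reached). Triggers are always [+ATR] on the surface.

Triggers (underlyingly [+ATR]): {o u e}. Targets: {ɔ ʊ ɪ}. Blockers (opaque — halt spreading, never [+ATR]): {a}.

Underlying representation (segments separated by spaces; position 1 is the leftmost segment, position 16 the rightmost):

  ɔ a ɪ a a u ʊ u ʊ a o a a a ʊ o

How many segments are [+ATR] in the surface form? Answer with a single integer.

6

From /u/ at 6 rightward: 7 /ʊ/ → [+ATR]; 8 /u/ is itself a trigger — this domain ends here.
From /u/ at 8 rightward: 9 /ʊ/ → [+ATR]; 10 /a/ blocks.
From /o/ at 11 rightward: 12 /a/ blocks.
From /o/ at 16 rightward: word edge.
Targets with no active source: positions 1 3 15 stay [-ATR].
[+ATR] positions on the surface: 6 7 8 9 11 16.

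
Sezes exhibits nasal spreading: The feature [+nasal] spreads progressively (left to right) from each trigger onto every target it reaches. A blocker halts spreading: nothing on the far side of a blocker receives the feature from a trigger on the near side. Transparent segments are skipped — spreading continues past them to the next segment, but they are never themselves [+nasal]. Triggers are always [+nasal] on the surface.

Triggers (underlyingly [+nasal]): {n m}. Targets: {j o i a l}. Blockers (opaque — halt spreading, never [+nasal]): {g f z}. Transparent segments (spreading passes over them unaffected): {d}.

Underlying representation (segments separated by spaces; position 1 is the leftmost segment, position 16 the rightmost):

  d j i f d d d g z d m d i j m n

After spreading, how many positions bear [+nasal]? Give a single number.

5

From /m/ at 11 rightward: 12 /d/ transparent; 13 /i/ → [+nasal]; 14 /j/ → [+nasal]; 15 /m/ is itself a trigger — this domain ends here.
From /m/ at 15 rightward: 16 /n/ is itself a trigger — this domain ends here.
From /n/ at 16 rightward: word edge.
Targets with no active source: positions 2 3 stay [-nasal].
[+nasal] positions on the surface: 11 13 14 15 16.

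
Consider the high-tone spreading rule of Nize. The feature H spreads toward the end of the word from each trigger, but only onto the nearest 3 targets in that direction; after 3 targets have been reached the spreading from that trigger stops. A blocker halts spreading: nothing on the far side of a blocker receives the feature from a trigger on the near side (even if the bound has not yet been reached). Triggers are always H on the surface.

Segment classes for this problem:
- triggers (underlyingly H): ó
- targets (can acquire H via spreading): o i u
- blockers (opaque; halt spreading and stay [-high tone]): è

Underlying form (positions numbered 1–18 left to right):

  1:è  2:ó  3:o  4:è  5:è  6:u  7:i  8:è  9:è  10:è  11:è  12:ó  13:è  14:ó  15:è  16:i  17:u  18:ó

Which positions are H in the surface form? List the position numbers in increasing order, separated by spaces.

From /ó/ at 2 rightward: 3 /o/ → H; 4 /è/ blocks.
From /ó/ at 12 rightward: 13 /è/ blocks.
From /ó/ at 14 rightward: 15 /è/ blocks.
From /ó/ at 18 rightward: word edge.
Targets with no active source: positions 6 7 16 17 stay [-high tone].

2 3 12 14 18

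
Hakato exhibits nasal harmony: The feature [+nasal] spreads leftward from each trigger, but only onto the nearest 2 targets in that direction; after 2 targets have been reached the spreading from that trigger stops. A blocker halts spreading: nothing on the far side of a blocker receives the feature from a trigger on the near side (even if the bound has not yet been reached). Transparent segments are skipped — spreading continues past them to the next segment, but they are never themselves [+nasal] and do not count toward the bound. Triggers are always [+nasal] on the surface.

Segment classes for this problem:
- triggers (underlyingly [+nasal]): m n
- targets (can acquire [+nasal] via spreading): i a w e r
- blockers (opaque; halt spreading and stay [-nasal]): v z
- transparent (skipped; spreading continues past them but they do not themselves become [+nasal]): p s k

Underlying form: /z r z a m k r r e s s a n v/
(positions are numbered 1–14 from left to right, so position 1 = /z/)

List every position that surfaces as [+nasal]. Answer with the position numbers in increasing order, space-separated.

From /m/ at 5 leftward: 4 /a/ → [+nasal]; 3 /z/ blocks.
From /n/ at 13 leftward: 12 /a/ → [+nasal]; 11 /s/ transparent; 10 /s/ transparent; 9 /e/ → [+nasal]; bound reached.
Targets with no active source: positions 2 7 8 stay [-nasal].

4 5 9 12 13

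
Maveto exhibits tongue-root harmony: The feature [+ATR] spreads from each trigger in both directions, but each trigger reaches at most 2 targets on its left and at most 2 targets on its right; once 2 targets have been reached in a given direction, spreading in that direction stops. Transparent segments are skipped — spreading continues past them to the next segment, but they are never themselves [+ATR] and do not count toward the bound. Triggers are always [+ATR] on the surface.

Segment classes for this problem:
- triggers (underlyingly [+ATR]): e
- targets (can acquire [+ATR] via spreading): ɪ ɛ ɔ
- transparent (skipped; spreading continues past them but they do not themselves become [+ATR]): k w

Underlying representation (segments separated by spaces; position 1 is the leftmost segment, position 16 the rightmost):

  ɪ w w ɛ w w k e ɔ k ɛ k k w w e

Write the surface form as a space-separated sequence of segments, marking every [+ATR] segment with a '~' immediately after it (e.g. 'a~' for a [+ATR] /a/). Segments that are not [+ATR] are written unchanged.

From /e/ at 8 rightward: 9 /ɔ/ → [+ATR]; 10 /k/ transparent; 11 /ɛ/ → [+ATR]; bound reached.
From /e/ at 8 leftward: 7 /k/ transparent; 6 /w/ transparent; 5 /w/ transparent; 4 /ɛ/ → [+ATR]; 3 /w/ transparent; 2 /w/ transparent; 1 /ɪ/ → [+ATR]; bound reached.
From /e/ at 16 rightward: word edge.
From /e/ at 16 leftward: 15 /w/ transparent; 14 /w/ transparent; 13 /k/ transparent; 12 /k/ transparent; 11 /ɛ/ → [+ATR]; 10 /k/ transparent; 9 /ɔ/ → [+ATR]; bound reached.
[+ATR] positions on the surface: 1 4 8 9 11 16.

ɪ~ w w ɛ~ w w k e~ ɔ~ k ɛ~ k k w w e~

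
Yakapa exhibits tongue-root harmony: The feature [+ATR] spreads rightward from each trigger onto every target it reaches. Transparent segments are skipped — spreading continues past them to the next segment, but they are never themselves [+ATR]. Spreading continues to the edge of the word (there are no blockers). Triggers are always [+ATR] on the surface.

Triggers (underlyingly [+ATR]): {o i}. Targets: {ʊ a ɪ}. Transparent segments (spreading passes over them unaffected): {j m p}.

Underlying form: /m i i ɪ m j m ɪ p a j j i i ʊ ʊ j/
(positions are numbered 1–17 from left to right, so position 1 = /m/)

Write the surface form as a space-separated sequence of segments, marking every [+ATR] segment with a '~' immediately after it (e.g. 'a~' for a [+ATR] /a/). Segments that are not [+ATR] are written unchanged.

From /i/ at 2 rightward: 3 /i/ is itself a trigger — this domain ends here.
From /i/ at 3 rightward: 4 /ɪ/ → [+ATR]; 5 /m/ transparent; 6 /j/ transparent; 7 /m/ transparent; 8 /ɪ/ → [+ATR]; 9 /p/ transparent; 10 /a/ → [+ATR]; 11 /j/ transparent; 12 /j/ transparent; 13 /i/ is itself a trigger — this domain ends here.
From /i/ at 13 rightward: 14 /i/ is itself a trigger — this domain ends here.
From /i/ at 14 rightward: 15 /ʊ/ → [+ATR]; 16 /ʊ/ → [+ATR]; 17 /j/ transparent; word edge.
[+ATR] positions on the surface: 2 3 4 8 10 13 14 15 16.

m i~ i~ ɪ~ m j m ɪ~ p a~ j j i~ i~ ʊ~ ʊ~ j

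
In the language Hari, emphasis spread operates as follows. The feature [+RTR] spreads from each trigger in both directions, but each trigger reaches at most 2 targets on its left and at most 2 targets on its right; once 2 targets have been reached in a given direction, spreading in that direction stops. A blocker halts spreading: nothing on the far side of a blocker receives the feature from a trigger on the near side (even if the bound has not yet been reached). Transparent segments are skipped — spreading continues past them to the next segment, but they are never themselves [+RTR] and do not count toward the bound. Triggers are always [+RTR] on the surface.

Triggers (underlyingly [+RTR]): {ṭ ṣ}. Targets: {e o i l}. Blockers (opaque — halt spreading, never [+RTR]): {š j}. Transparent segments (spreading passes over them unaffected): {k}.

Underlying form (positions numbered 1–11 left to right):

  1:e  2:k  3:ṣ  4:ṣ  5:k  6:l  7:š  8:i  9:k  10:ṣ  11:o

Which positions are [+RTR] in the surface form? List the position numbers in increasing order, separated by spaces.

1 3 4 6 8 10 11

From /ṣ/ at 3 rightward: 4 /ṣ/ is itself a trigger — this domain ends here.
From /ṣ/ at 3 leftward: 2 /k/ transparent; 1 /e/ → [+RTR]; word edge.
From /ṣ/ at 4 rightward: 5 /k/ transparent; 6 /l/ → [+RTR]; 7 /š/ blocks.
From /ṣ/ at 4 leftward: 3 /ṣ/ is itself a trigger — this domain ends here.
From /ṣ/ at 10 rightward: 11 /o/ → [+RTR]; word edge.
From /ṣ/ at 10 leftward: 9 /k/ transparent; 8 /i/ → [+RTR]; 7 /š/ blocks.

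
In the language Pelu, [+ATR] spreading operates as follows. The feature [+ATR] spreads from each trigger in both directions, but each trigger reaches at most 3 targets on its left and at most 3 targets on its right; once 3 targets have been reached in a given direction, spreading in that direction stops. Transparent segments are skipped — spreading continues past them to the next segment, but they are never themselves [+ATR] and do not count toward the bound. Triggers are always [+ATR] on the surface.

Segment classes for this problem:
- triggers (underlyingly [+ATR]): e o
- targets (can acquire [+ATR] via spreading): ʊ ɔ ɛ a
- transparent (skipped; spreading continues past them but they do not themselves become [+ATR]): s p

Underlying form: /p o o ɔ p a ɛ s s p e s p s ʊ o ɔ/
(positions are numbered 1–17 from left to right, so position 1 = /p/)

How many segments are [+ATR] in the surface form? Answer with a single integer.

9

From /o/ at 2 rightward: 3 /o/ is itself a trigger — this domain ends here.
From /o/ at 2 leftward: 1 /p/ transparent; word edge.
From /o/ at 3 rightward: 4 /ɔ/ → [+ATR]; 5 /p/ transparent; 6 /a/ → [+ATR]; 7 /ɛ/ → [+ATR]; bound reached.
From /o/ at 3 leftward: 2 /o/ is itself a trigger — this domain ends here.
From /e/ at 11 rightward: 12 /s/ transparent; 13 /p/ transparent; 14 /s/ transparent; 15 /ʊ/ → [+ATR]; 16 /o/ is itself a trigger — this domain ends here.
From /e/ at 11 leftward: 10 /p/ transparent; 9 /s/ transparent; 8 /s/ transparent; 7 /ɛ/ → [+ATR]; 6 /a/ → [+ATR]; 5 /p/ transparent; 4 /ɔ/ → [+ATR]; bound reached.
From /o/ at 16 rightward: 17 /ɔ/ → [+ATR]; word edge.
From /o/ at 16 leftward: 15 /ʊ/ → [+ATR]; 14 /s/ transparent; 13 /p/ transparent; 12 /s/ transparent; 11 /e/ is itself a trigger — this domain ends here.
[+ATR] positions on the surface: 2 3 4 6 7 11 15 16 17.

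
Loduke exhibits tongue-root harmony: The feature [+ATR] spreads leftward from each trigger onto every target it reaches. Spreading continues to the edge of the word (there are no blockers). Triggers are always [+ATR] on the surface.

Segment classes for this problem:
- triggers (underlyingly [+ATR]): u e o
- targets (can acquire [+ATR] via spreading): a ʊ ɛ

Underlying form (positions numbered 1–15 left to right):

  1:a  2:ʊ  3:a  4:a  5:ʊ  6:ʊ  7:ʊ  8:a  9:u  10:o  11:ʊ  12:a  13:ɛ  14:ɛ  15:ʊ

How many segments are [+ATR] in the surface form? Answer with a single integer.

From /u/ at 9 leftward: 8 /a/ → [+ATR]; 7 /ʊ/ → [+ATR]; 6 /ʊ/ → [+ATR]; 5 /ʊ/ → [+ATR]; 4 /a/ → [+ATR]; 3 /a/ → [+ATR]; 2 /ʊ/ → [+ATR]; 1 /a/ → [+ATR]; word edge.
From /o/ at 10 leftward: 9 /u/ is itself a trigger — this domain ends here.
Targets with no active source: positions 11 12 13 14 15 stay [-ATR].
[+ATR] positions on the surface: 1 2 3 4 5 6 7 8 9 10.

10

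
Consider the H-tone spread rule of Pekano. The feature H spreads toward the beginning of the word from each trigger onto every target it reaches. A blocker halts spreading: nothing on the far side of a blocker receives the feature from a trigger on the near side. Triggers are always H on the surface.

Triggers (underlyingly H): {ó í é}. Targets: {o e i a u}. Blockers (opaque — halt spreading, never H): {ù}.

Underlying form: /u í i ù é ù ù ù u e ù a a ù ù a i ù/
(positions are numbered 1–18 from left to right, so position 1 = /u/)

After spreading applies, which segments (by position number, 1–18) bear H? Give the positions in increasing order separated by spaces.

From /í/ at 2 leftward: 1 /u/ → H; word edge.
From /é/ at 5 leftward: 4 /ù/ blocks.
Targets with no active source: positions 3 9 10 12 13 16 17 stay [-high tone].

1 2 5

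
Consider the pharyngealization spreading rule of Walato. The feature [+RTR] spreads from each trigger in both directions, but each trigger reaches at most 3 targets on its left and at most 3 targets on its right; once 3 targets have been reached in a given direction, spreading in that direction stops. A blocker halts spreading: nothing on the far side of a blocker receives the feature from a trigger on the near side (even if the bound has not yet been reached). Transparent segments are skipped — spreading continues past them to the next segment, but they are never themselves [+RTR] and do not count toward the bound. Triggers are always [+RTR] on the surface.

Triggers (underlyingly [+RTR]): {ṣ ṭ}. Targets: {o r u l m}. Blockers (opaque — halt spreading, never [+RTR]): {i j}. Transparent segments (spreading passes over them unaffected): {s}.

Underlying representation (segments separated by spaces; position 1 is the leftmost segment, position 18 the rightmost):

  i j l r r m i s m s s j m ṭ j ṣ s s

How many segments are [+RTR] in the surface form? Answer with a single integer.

From /ṭ/ at 14 rightward: 15 /j/ blocks.
From /ṭ/ at 14 leftward: 13 /m/ → [+RTR]; 12 /j/ blocks.
From /ṣ/ at 16 rightward: 17 /s/ transparent; 18 /s/ transparent; word edge.
From /ṣ/ at 16 leftward: 15 /j/ blocks.
Targets with no active source: positions 3 4 5 6 9 stay [-emphatic].
[+RTR] positions on the surface: 13 14 16.

3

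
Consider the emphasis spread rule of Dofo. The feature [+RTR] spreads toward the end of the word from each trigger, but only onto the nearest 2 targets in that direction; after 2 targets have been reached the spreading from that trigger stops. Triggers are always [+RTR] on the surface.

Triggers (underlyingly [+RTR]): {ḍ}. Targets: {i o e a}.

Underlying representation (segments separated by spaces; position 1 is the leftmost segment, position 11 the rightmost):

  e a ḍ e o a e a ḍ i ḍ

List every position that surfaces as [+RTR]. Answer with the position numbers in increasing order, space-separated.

3 4 5 9 10 11

From /ḍ/ at 3 rightward: 4 /e/ → [+RTR]; 5 /o/ → [+RTR]; bound reached.
From /ḍ/ at 9 rightward: 10 /i/ → [+RTR]; 11 /ḍ/ is itself a trigger — this domain ends here.
From /ḍ/ at 11 rightward: word edge.
Targets with no active source: positions 1 2 6 7 8 stay [-emphatic].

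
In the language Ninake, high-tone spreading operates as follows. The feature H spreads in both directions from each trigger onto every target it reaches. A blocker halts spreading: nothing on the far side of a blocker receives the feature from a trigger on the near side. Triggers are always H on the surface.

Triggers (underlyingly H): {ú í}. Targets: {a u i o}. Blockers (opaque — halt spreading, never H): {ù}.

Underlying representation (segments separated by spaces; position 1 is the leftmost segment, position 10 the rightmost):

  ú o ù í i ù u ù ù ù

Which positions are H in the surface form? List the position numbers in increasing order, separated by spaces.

1 2 4 5

From /ú/ at 1 rightward: 2 /o/ → H; 3 /ù/ blocks.
From /ú/ at 1 leftward: word edge.
From /í/ at 4 rightward: 5 /i/ → H; 6 /ù/ blocks.
From /í/ at 4 leftward: 3 /ù/ blocks.
Target with no active source: position 7 stays [-high tone].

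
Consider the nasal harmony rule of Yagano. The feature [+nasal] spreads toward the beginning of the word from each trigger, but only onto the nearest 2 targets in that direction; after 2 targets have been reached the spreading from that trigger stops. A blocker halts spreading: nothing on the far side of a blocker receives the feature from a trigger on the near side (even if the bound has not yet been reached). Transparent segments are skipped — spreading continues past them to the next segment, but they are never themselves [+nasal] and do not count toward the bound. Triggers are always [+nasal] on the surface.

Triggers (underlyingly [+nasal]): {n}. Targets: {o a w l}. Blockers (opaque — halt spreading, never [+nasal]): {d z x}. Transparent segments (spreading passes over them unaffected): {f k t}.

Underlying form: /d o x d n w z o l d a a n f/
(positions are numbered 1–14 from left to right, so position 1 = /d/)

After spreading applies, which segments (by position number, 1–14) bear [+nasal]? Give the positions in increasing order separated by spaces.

From /n/ at 5 leftward: 4 /d/ blocks.
From /n/ at 13 leftward: 12 /a/ → [+nasal]; 11 /a/ → [+nasal]; bound reached.
Targets with no active source: positions 2 6 8 9 stay [-nasal].

5 11 12 13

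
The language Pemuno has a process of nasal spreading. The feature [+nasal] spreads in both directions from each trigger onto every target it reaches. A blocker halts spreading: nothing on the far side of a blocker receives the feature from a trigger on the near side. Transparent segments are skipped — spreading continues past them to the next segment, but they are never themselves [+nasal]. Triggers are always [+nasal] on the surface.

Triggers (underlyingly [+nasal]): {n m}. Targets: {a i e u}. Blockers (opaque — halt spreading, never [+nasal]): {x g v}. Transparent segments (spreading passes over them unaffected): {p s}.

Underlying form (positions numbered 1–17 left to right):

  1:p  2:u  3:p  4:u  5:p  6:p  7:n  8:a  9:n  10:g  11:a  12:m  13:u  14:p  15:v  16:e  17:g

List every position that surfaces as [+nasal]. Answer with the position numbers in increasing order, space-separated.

From /n/ at 7 rightward: 8 /a/ → [+nasal]; 9 /n/ is itself a trigger — this domain ends here.
From /n/ at 7 leftward: 6 /p/ transparent; 5 /p/ transparent; 4 /u/ → [+nasal]; 3 /p/ transparent; 2 /u/ → [+nasal]; 1 /p/ transparent; word edge.
From /n/ at 9 rightward: 10 /g/ blocks.
From /n/ at 9 leftward: 8 /a/ → [+nasal]; 7 /n/ is itself a trigger — this domain ends here.
From /m/ at 12 rightward: 13 /u/ → [+nasal]; 14 /p/ transparent; 15 /v/ blocks.
From /m/ at 12 leftward: 11 /a/ → [+nasal]; 10 /g/ blocks.
Target with no active source: position 16 stays [-nasal].

2 4 7 8 9 11 12 13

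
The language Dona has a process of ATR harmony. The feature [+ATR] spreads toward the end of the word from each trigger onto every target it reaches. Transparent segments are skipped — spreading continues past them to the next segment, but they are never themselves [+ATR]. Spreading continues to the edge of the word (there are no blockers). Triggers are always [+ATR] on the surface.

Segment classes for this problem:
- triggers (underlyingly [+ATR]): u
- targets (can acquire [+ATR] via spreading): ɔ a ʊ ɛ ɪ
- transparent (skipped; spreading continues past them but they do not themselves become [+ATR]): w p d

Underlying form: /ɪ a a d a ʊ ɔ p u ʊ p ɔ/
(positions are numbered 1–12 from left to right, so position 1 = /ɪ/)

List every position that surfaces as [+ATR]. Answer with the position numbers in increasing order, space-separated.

9 10 12

From /u/ at 9 rightward: 10 /ʊ/ → [+ATR]; 11 /p/ transparent; 12 /ɔ/ → [+ATR]; word edge.
Targets with no active source: positions 1 2 3 5 6 7 stay [-ATR].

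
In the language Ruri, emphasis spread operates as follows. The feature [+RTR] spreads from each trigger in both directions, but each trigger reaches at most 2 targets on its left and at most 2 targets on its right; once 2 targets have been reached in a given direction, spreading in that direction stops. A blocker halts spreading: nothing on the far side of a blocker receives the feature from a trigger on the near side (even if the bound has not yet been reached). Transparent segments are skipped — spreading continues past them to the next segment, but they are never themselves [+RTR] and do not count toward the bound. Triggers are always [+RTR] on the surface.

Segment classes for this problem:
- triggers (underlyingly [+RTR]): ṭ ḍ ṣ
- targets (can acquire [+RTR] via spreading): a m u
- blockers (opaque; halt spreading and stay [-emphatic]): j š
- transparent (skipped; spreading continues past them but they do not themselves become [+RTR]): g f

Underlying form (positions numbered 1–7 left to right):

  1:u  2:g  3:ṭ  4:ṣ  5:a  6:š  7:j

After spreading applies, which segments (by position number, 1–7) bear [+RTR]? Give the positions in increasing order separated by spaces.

1 3 4 5

From /ṭ/ at 3 rightward: 4 /ṣ/ is itself a trigger — this domain ends here.
From /ṭ/ at 3 leftward: 2 /g/ transparent; 1 /u/ → [+RTR]; word edge.
From /ṣ/ at 4 rightward: 5 /a/ → [+RTR]; 6 /š/ blocks.
From /ṣ/ at 4 leftward: 3 /ṭ/ is itself a trigger — this domain ends here.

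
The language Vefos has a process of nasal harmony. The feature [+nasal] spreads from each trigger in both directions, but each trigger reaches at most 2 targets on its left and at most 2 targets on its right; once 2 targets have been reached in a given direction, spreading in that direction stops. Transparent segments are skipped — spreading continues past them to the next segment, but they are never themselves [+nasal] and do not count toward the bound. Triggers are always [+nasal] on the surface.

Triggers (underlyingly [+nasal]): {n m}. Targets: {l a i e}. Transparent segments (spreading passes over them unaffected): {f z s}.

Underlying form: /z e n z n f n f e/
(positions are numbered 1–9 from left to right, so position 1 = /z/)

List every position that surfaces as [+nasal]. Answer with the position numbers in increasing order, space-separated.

From /n/ at 3 rightward: 4 /z/ transparent; 5 /n/ is itself a trigger — this domain ends here.
From /n/ at 3 leftward: 2 /e/ → [+nasal]; 1 /z/ transparent; word edge.
From /n/ at 5 rightward: 6 /f/ transparent; 7 /n/ is itself a trigger — this domain ends here.
From /n/ at 5 leftward: 4 /z/ transparent; 3 /n/ is itself a trigger — this domain ends here.
From /n/ at 7 rightward: 8 /f/ transparent; 9 /e/ → [+nasal]; word edge.
From /n/ at 7 leftward: 6 /f/ transparent; 5 /n/ is itself a trigger — this domain ends here.

2 3 5 7 9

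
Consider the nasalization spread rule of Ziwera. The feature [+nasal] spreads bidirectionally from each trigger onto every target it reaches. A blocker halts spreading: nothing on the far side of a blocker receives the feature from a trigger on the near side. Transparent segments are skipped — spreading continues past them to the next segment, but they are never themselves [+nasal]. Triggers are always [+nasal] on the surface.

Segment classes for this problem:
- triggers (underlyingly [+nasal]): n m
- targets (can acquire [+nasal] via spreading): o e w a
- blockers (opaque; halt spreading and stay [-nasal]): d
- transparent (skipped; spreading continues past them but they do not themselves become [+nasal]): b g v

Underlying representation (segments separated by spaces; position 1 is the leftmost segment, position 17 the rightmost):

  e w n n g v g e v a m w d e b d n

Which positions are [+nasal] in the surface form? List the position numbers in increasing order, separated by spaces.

1 2 3 4 8 10 11 12 17

From /n/ at 3 rightward: 4 /n/ is itself a trigger — this domain ends here.
From /n/ at 3 leftward: 2 /w/ → [+nasal]; 1 /e/ → [+nasal]; word edge.
From /n/ at 4 rightward: 5 /g/ transparent; 6 /v/ transparent; 7 /g/ transparent; 8 /e/ → [+nasal]; 9 /v/ transparent; 10 /a/ → [+nasal]; 11 /m/ is itself a trigger — this domain ends here.
From /n/ at 4 leftward: 3 /n/ is itself a trigger — this domain ends here.
From /m/ at 11 rightward: 12 /w/ → [+nasal]; 13 /d/ blocks.
From /m/ at 11 leftward: 10 /a/ → [+nasal]; 9 /v/ transparent; 8 /e/ → [+nasal]; 7 /g/ transparent; 6 /v/ transparent; 5 /g/ transparent; 4 /n/ is itself a trigger — this domain ends here.
From /n/ at 17 rightward: word edge.
From /n/ at 17 leftward: 16 /d/ blocks.
Target with no active source: position 14 stays [-nasal].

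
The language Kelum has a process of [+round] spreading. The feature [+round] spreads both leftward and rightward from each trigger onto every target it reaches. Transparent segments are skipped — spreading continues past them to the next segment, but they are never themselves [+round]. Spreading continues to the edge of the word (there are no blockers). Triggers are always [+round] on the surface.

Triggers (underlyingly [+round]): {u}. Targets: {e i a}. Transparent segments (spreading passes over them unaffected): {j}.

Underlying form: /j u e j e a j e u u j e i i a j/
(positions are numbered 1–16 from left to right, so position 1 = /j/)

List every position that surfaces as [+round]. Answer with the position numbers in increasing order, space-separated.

From /u/ at 2 rightward: 3 /e/ → [+round]; 4 /j/ transparent; 5 /e/ → [+round]; 6 /a/ → [+round]; 7 /j/ transparent; 8 /e/ → [+round]; 9 /u/ is itself a trigger — this domain ends here.
From /u/ at 2 leftward: 1 /j/ transparent; word edge.
From /u/ at 9 rightward: 10 /u/ is itself a trigger — this domain ends here.
From /u/ at 9 leftward: 8 /e/ → [+round]; 7 /j/ transparent; 6 /a/ → [+round]; 5 /e/ → [+round]; 4 /j/ transparent; 3 /e/ → [+round]; 2 /u/ is itself a trigger — this domain ends here.
From /u/ at 10 rightward: 11 /j/ transparent; 12 /e/ → [+round]; 13 /i/ → [+round]; 14 /i/ → [+round]; 15 /a/ → [+round]; 16 /j/ transparent; word edge.
From /u/ at 10 leftward: 9 /u/ is itself a trigger — this domain ends here.

2 3 5 6 8 9 10 12 13 14 15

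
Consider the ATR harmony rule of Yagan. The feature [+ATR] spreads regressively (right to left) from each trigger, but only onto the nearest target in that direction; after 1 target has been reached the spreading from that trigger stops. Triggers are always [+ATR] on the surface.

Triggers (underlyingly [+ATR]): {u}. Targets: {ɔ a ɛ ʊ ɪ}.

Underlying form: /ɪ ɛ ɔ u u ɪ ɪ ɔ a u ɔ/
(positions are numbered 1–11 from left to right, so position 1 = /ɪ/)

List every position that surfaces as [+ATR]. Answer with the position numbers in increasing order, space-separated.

From /u/ at 4 leftward: 3 /ɔ/ → [+ATR]; bound reached.
From /u/ at 5 leftward: 4 /u/ is itself a trigger — this domain ends here.
From /u/ at 10 leftward: 9 /a/ → [+ATR]; bound reached.
Targets with no active source: positions 1 2 6 7 8 11 stay [-ATR].

3 4 5 9 10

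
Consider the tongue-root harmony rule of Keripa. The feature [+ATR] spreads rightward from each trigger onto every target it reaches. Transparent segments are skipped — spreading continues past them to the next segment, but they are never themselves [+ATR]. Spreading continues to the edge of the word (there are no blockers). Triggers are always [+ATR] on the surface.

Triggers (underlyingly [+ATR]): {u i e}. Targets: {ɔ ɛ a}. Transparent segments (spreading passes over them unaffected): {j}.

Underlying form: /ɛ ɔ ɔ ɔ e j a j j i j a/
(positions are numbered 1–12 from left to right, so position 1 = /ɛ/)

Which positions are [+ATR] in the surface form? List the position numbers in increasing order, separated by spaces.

From /e/ at 5 rightward: 6 /j/ transparent; 7 /a/ → [+ATR]; 8 /j/ transparent; 9 /j/ transparent; 10 /i/ is itself a trigger — this domain ends here.
From /i/ at 10 rightward: 11 /j/ transparent; 12 /a/ → [+ATR]; word edge.
Targets with no active source: positions 1 2 3 4 stay [-ATR].

5 7 10 12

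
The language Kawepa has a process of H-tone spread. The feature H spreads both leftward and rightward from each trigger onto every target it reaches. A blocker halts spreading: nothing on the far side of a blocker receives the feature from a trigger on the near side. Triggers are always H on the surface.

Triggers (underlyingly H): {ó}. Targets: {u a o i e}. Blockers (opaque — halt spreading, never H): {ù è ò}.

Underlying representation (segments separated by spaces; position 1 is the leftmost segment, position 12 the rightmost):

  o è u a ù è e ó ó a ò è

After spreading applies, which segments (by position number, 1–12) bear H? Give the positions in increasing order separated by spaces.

From /ó/ at 8 rightward: 9 /ó/ is itself a trigger — this domain ends here.
From /ó/ at 8 leftward: 7 /e/ → H; 6 /è/ blocks.
From /ó/ at 9 rightward: 10 /a/ → H; 11 /ò/ blocks.
From /ó/ at 9 leftward: 8 /ó/ is itself a trigger — this domain ends here.
Targets with no active source: positions 1 3 4 stay [-high tone].

7 8 9 10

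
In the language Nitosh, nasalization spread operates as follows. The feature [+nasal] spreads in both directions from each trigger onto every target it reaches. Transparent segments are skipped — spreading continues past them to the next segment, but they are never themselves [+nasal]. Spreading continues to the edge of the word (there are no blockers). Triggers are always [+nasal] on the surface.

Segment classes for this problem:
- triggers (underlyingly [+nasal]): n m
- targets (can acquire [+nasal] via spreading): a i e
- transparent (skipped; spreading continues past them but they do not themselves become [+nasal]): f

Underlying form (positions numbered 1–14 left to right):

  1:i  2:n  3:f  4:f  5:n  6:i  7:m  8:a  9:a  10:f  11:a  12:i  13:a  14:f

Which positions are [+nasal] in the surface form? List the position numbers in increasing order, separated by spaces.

1 2 5 6 7 8 9 11 12 13

From /n/ at 2 rightward: 3 /f/ transparent; 4 /f/ transparent; 5 /n/ is itself a trigger — this domain ends here.
From /n/ at 2 leftward: 1 /i/ → [+nasal]; word edge.
From /n/ at 5 rightward: 6 /i/ → [+nasal]; 7 /m/ is itself a trigger — this domain ends here.
From /n/ at 5 leftward: 4 /f/ transparent; 3 /f/ transparent; 2 /n/ is itself a trigger — this domain ends here.
From /m/ at 7 rightward: 8 /a/ → [+nasal]; 9 /a/ → [+nasal]; 10 /f/ transparent; 11 /a/ → [+nasal]; 12 /i/ → [+nasal]; 13 /a/ → [+nasal]; 14 /f/ transparent; word edge.
From /m/ at 7 leftward: 6 /i/ → [+nasal]; 5 /n/ is itself a trigger — this domain ends here.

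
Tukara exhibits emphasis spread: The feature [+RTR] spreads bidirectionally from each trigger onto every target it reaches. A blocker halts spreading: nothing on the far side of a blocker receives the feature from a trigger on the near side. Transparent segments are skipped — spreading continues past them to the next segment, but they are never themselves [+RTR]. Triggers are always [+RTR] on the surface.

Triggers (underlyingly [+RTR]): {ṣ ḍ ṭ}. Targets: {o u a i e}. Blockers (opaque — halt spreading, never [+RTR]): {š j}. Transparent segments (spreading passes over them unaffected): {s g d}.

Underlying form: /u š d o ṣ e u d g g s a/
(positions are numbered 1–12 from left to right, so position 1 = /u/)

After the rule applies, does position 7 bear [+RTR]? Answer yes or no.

From /ṣ/ at 5 rightward: 6 /e/ → [+RTR]; 7 /u/ → [+RTR]; 8 /d/ transparent; 9 /g/ transparent; 10 /g/ transparent; 11 /s/ transparent; 12 /a/ → [+RTR]; word edge.
From /ṣ/ at 5 leftward: 4 /o/ → [+RTR]; 3 /d/ transparent; 2 /š/ blocks.
Target with no active source: position 1 stays [-emphatic].
[+RTR] positions on the surface: 4 5 6 7 12.

yes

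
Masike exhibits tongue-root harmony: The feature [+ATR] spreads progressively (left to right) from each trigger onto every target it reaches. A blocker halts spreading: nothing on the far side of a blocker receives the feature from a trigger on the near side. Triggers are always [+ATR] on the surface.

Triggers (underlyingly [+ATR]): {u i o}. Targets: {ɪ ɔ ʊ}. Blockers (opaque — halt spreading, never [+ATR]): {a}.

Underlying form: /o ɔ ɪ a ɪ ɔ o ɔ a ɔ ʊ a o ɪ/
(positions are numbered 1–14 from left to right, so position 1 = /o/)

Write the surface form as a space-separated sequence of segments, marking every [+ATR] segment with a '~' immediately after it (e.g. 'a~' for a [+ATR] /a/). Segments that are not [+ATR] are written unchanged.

o~ ɔ~ ɪ~ a ɪ ɔ o~ ɔ~ a ɔ ʊ a o~ ɪ~

From /o/ at 1 rightward: 2 /ɔ/ → [+ATR]; 3 /ɪ/ → [+ATR]; 4 /a/ blocks.
From /o/ at 7 rightward: 8 /ɔ/ → [+ATR]; 9 /a/ blocks.
From /o/ at 13 rightward: 14 /ɪ/ → [+ATR]; word edge.
Targets with no active source: positions 5 6 10 11 stay [-ATR].
[+ATR] positions on the surface: 1 2 3 7 8 13 14.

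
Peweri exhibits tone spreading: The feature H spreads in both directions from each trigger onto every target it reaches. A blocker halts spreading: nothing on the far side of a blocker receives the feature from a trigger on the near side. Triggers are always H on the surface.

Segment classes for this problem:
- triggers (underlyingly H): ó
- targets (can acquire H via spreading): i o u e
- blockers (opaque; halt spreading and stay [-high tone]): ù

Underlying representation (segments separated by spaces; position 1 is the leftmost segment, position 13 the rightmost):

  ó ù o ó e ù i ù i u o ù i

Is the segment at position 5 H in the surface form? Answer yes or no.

From /ó/ at 1 rightward: 2 /ù/ blocks.
From /ó/ at 1 leftward: word edge.
From /ó/ at 4 rightward: 5 /e/ → H; 6 /ù/ blocks.
From /ó/ at 4 leftward: 3 /o/ → H; 2 /ù/ blocks.
Targets with no active source: positions 7 9 10 11 13 stay [-high tone].
H positions on the surface: 1 3 4 5.

yes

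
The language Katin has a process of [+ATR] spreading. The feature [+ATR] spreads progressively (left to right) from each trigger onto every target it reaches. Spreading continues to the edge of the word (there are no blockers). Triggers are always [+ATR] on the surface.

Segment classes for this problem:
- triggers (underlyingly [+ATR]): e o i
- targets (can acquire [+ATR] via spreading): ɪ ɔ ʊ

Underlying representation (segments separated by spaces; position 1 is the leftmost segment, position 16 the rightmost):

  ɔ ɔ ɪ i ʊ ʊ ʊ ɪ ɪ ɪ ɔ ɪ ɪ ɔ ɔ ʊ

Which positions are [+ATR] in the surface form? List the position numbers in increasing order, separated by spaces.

4 5 6 7 8 9 10 11 12 13 14 15 16

From /i/ at 4 rightward: 5 /ʊ/ → [+ATR]; 6 /ʊ/ → [+ATR]; 7 /ʊ/ → [+ATR]; 8 /ɪ/ → [+ATR]; 9 /ɪ/ → [+ATR]; 10 /ɪ/ → [+ATR]; 11 /ɔ/ → [+ATR]; 12 /ɪ/ → [+ATR]; 13 /ɪ/ → [+ATR]; 14 /ɔ/ → [+ATR]; 15 /ɔ/ → [+ATR]; 16 /ʊ/ → [+ATR]; word edge.
Targets with no active source: positions 1 2 3 stay [-ATR].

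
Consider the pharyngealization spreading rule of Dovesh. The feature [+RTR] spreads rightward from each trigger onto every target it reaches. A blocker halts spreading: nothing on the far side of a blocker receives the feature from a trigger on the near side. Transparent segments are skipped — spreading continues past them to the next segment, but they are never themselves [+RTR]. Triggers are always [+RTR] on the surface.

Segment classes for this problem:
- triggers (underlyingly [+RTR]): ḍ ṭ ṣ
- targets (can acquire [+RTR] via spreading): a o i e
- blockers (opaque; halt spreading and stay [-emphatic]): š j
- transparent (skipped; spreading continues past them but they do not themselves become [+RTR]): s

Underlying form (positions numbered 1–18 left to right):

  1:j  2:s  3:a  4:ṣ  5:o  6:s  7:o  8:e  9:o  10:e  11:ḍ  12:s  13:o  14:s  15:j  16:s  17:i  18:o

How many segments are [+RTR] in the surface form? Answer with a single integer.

From /ṣ/ at 4 rightward: 5 /o/ → [+RTR]; 6 /s/ transparent; 7 /o/ → [+RTR]; 8 /e/ → [+RTR]; 9 /o/ → [+RTR]; 10 /e/ → [+RTR]; 11 /ḍ/ is itself a trigger — this domain ends here.
From /ḍ/ at 11 rightward: 12 /s/ transparent; 13 /o/ → [+RTR]; 14 /s/ transparent; 15 /j/ blocks.
Targets with no active source: positions 3 17 18 stay [-emphatic].
[+RTR] positions on the surface: 4 5 7 8 9 10 11 13.

8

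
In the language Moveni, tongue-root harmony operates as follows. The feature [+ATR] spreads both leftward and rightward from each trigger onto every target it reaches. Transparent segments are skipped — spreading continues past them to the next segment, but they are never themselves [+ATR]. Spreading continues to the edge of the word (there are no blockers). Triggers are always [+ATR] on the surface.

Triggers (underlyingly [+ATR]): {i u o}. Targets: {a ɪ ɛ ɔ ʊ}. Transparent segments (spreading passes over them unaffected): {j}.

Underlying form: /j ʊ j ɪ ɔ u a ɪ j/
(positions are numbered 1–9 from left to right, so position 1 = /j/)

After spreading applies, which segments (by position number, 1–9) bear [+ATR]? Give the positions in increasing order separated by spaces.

2 4 5 6 7 8

From /u/ at 6 rightward: 7 /a/ → [+ATR]; 8 /ɪ/ → [+ATR]; 9 /j/ transparent; word edge.
From /u/ at 6 leftward: 5 /ɔ/ → [+ATR]; 4 /ɪ/ → [+ATR]; 3 /j/ transparent; 2 /ʊ/ → [+ATR]; 1 /j/ transparent; word edge.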